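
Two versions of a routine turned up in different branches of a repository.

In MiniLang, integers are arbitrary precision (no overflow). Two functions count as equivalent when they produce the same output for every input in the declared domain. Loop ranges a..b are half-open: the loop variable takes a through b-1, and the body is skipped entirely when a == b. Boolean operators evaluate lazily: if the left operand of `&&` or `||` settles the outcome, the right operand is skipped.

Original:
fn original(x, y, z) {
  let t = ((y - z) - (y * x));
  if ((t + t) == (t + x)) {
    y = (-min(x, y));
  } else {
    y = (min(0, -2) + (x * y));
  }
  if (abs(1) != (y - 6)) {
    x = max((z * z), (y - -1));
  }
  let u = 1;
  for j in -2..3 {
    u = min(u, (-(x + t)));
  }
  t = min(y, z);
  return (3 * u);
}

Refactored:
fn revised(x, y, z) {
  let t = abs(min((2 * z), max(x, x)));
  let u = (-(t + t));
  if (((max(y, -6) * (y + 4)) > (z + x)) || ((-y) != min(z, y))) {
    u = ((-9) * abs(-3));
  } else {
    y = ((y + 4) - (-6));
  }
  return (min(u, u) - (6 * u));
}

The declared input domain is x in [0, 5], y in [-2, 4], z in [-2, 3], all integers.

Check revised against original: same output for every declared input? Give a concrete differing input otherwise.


Run the pair on x=0, y=-2, z=-2.
original: t=0, then ((t + t) == (t + x)) is true, then y=2, then (abs(1) != (y - 6)) is true, then x=4, then u=1, then (j=-2), then u=-4, then (j=-1), then u=-4, then (j=0), then u=-4, then (j=1), then u=-4, then (j=2), then u=-4, then t=-2, then returns -12
revised: t=4, then u=-8, then (((max(y, -6) * (y + 4)) > (z + x)) || ((-y) != min(z, y))) is true, then u=-27, then returns 135
-12 != 135, so the rewrite changes behavior.
verdict: not equivalent; witness: x=0, y=-2, z=-2


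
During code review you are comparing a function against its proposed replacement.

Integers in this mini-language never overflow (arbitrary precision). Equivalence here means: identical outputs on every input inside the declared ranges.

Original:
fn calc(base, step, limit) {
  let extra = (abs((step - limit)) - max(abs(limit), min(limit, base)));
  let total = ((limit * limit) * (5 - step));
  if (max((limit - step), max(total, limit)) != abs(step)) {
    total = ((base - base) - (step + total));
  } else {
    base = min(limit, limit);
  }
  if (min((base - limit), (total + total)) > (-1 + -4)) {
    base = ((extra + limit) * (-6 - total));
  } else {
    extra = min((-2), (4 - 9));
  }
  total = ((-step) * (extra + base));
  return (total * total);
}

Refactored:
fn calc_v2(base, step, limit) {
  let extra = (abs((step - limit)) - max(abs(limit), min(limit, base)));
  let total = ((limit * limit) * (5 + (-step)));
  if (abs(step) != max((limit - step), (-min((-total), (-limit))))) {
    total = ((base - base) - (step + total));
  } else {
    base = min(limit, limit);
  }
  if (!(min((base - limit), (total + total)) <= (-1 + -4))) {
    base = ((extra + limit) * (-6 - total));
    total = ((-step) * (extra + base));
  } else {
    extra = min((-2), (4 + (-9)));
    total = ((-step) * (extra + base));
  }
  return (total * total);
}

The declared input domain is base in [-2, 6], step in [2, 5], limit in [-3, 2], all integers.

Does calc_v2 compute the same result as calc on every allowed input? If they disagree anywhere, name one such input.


The two are interchangeable: boolean connective usage differs; and comparison usage differs; and arithmetic usage differs; and min/max/abs usage differs; and statement counts differ, and every declared input agrees.
As a probe, take base=5, step=2, limit=-3: calc runs extra becomes 2; next total becomes 27; next (max((limit - step), max(total, limit)) != abs(step)) evaluates to true; next total becomes -29; next (min((base - limit), (total + total)) > (-1 + -4)) evaluates to false; next extra becomes -5; next total becomes 0; next final value 0; calc_v2 runs extra becomes 2; next total becomes 27; next (abs(step) != max((limit - step), (-min((-total), (-limit))))) evaluates to true; next total becomes -29; next (!(min((base - limit), (total + total)) <= (-1 + -4))) evaluates to false; next extra becomes -5; next total becomes 0; next final value 0; both end at 0.
An exhaustive pass over the 216 declared inputs shows identical outputs.
verdict: equivalent


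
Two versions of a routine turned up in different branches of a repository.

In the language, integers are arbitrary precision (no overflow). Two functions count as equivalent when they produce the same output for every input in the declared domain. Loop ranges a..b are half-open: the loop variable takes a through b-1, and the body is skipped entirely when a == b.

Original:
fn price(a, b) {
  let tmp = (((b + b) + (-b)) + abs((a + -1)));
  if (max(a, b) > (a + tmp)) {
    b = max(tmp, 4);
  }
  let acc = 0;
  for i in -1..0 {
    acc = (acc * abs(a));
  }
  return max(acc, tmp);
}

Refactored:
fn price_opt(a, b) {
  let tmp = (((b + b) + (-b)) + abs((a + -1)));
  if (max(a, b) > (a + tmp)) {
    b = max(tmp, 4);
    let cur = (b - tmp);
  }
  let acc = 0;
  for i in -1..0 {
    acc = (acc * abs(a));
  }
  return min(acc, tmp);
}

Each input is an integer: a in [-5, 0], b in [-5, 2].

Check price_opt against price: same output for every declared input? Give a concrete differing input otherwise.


Take a=-5, b=-5.
price: tmp=1, then (max(a, b) > (a + tmp)) is false, then acc=0, then (i=-1), then acc=0, then returns 1
price_opt: tmp=1, then (max(a, b) > (a + tmp)) is false, then acc=0, then (i=-1), then acc=0, then returns 0
1 != 0, so the rewrite changes behavior.
verdict: not equivalent; witness: a=-5, b=-5


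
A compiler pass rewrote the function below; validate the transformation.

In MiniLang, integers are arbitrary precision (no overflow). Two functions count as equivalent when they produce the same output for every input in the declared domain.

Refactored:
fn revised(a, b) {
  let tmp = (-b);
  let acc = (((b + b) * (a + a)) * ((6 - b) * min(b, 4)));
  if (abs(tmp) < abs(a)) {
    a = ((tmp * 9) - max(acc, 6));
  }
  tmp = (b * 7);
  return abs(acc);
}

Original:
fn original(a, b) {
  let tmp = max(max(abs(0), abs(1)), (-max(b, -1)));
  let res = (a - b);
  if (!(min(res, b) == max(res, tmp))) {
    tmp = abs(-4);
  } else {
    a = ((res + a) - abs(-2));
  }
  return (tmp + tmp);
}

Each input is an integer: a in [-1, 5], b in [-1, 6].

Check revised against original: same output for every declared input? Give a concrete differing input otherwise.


Take a=-1, b=-1.
original: tmp=1, then res=0, then (!(min(res, b) == max(res, tmp))) is true, then tmp=4, then returns 8
revised: tmp=1, then acc=-28, then (abs(tmp) < abs(a)) is false, then tmp=-7, then returns 28
8 and 28 differ, so these are not the same function on this domain.
verdict: not equivalent; witness: a=-1, b=-1


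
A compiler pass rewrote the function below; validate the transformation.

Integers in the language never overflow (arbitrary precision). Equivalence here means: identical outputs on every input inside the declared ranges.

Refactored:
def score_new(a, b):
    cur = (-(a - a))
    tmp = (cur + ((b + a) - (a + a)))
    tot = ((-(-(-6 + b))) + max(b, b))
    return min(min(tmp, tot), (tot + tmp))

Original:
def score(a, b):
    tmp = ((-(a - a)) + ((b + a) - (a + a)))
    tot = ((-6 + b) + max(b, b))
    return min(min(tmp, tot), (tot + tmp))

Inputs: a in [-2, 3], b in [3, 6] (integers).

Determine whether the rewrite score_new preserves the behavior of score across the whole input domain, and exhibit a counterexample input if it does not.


Side by side, the visible changes include: local variable names differ, plus statement counts differ.
Tracing a=1, b=5: score: tmp = 4; tot = 4; return 4 | score_new: cur = 0; tmp = 4; tot = 4; return 4 — matching result 4.
Across all 24 domain points the two functions coincide.
verdict: equivalent


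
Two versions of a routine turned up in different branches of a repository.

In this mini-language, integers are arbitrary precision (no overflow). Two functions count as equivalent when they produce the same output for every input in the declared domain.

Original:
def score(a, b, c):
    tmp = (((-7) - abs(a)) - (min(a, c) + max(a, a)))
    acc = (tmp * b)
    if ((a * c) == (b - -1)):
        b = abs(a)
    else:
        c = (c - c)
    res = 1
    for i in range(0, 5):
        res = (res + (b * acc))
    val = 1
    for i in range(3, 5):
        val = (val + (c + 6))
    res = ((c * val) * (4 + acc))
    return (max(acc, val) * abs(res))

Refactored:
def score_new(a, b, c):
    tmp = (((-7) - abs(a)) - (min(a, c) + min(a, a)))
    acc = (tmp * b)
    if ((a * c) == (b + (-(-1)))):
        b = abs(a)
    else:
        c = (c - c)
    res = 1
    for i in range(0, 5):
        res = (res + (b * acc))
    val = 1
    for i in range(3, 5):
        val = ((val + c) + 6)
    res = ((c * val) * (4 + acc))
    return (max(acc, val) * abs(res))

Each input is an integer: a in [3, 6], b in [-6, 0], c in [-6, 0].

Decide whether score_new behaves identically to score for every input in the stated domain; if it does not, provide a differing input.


The suspicious edit (`max(a, a)` became `min(a, a)`) never changes the result for any input inside the declared domain.
One worked example (a=4, b=-1, c=-2) — score: tmp becomes -13; next acc becomes 13; next ((a * c) == (b - -1)) evaluates to false; next c becomes 0; next res becomes 1; next at i=0:; next res becomes -12; next at i=1:; next res becomes -25; next at i=2:; next res becomes -38; next at i=3:; next res becomes -51; next at i=4:; next res becomes -64; next val becomes 1; next at i=3:; next val becomes 7; next at i=4:; next val becomes 13; next res becomes 0; next final value 0; score_new: tmp becomes -13; next acc becomes 13; next ((a * c) == (b + (-(-1)))) evaluates to false; next c becomes 0; next res becomes 1; next at i=0:; next res becomes -12; next at i=1:; next res becomes -25; next at i=2:; next res becomes -38; next at i=3:; next res becomes -51; next at i=4:; next res becomes -64; next val becomes 1; next at i=3:; next val becomes 7; next at i=4:; next val becomes 13; next res becomes 0; next final value 0; agreement on 0.
Checked all 196 inputs in the declared domain: the outputs agree on every one.
verdict: equivalent


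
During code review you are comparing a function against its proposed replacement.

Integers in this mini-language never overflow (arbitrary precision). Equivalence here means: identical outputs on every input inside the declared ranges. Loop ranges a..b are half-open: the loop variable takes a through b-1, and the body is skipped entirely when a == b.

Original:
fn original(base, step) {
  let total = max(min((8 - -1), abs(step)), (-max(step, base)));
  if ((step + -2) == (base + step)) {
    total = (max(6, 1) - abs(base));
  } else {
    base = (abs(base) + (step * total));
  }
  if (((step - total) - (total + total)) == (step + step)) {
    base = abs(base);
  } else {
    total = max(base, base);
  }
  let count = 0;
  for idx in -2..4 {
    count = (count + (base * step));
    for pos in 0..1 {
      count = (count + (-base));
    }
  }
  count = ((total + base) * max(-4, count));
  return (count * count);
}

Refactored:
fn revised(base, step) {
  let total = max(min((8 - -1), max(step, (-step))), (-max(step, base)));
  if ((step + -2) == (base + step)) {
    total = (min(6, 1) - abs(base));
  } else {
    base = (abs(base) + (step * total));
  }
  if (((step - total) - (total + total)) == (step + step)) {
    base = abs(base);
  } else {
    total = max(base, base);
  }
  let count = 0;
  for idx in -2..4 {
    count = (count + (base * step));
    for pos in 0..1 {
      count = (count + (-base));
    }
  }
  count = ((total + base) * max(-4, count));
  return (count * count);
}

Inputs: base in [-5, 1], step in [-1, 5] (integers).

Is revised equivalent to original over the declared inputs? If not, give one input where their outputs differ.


There is a counterexample at base=-2, step=3: 256 on one side, 576 on the other.
original: total = 3; ((step + -2) == (base + step)) -> true; total = 4; (((step - total) - (total + total)) == (step + step)) -> false; total = -2; count = 0; [idx=-2]; count = -6; [pos=0]; count = -4; [idx=-1]; count = -10; [pos=0]; count = -8; [idx=0]; count = -14; [pos=0]; count = -12; [idx=1]; count = -18; [pos=0]; count = -16; [idx=2]; count = -22; [pos=0]; count = -20; [idx=3]; count = -26; [pos=0]; count = -24; count = 16; return 256
revised: total = 3; ((step + -2) == (base + step)) -> true; total = -1; (((step - total) - (total + total)) == (step + step)) -> true; base = 2; count = 0; [idx=-2]; count = 6; [pos=0]; count = 4; [idx=-1]; count = 10; [pos=0]; count = 8; [idx=0]; count = 14; [pos=0]; count = 12; [idx=1]; count = 18; [pos=0]; count = 16; [idx=2]; count = 22; [pos=0]; count = 20; [idx=3]; count = 26; [pos=0]; count = 24; count = 24; return 576
verdict: not equivalent; witness: base=-2, step=3


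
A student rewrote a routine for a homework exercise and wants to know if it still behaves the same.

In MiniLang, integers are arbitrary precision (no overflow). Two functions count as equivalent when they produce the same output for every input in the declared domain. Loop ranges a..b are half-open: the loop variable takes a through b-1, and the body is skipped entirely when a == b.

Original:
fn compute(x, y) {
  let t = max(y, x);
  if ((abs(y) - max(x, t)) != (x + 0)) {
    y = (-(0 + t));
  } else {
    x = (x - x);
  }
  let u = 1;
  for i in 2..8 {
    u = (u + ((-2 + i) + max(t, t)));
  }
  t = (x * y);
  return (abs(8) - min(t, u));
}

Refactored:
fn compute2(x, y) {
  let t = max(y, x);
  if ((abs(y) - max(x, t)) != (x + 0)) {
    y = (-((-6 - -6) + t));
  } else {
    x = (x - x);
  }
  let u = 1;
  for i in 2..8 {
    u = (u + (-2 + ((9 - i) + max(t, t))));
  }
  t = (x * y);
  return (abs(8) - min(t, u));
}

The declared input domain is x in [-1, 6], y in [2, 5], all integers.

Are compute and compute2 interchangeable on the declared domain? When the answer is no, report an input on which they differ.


Side by side, the visible changes include: constant usage differs, plus arithmetic usage differs.
Spot check at x=1, y=2 — compute: t=2, then ((abs(y) - max(x, t)) != (x + 0)) is true, then y=-2, then u=1, then (i=2), then u=3, then (i=3), then u=6, then (i=4), then u=10, then (i=5), then u=15, then (i=6), then u=21, then (i=7), then u=28, then t=-2, then returns 10. compute2: t=2, then ((abs(y) - max(x, t)) != (x + 0)) is true, then y=-2, then u=1, then (i=2), then u=8, then (i=3), then u=14, then (i=4), then u=19, then (i=5), then u=23, then (i=6), then u=26, then (i=7), then u=28, then t=-2, then returns 10. Both give 10.
An exhaustive pass over the 32 declared inputs shows identical outputs.
verdict: equivalent


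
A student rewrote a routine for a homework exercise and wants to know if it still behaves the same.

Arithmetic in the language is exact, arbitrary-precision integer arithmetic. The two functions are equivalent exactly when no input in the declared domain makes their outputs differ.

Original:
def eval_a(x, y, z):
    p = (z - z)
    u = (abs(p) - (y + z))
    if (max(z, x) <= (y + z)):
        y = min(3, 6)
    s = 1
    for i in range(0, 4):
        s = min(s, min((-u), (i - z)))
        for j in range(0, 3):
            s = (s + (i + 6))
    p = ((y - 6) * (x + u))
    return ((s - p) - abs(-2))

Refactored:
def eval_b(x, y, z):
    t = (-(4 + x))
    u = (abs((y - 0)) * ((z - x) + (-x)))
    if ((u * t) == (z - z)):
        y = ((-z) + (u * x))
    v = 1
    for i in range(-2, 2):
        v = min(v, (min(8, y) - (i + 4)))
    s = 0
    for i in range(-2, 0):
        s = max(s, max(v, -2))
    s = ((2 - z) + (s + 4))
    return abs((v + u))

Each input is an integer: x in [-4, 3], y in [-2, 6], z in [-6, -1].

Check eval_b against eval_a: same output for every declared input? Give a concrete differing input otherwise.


On input x=-4, y=-2, z=-6, eval_a returns 49 while eval_b returns 11.
verdict: not equivalent; witness: x=-4, y=-2, z=-6


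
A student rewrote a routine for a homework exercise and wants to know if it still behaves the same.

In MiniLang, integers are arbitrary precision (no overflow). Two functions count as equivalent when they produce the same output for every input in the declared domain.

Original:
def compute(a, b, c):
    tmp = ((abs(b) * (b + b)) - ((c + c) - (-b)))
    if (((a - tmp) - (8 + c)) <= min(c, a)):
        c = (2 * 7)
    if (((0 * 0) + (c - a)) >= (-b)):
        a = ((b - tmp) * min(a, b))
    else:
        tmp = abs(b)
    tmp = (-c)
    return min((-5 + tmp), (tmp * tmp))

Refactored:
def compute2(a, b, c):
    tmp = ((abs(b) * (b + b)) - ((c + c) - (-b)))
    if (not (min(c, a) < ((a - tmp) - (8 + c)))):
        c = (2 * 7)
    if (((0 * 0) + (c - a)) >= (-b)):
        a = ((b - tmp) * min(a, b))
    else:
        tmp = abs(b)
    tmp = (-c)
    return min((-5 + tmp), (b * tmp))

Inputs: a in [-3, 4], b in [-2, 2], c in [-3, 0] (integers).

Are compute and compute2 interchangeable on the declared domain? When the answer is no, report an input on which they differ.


Not equivalent: a=-3, b=2, c=-3 separates them (-19 vs -28).
compute: tmp = 12; (((a - tmp) - (8 + c)) <= min(c, a)) -> true; c = 14; (((0 * 0) + (c - a)) >= (-b)) -> true; a = 30; tmp = -14; return -19
compute2: tmp = 12; (not (min(c, a) < ((a - tmp) - (8 + c)))) -> true; c = 14; (((0 * 0) + (c - a)) >= (-b)) -> true; a = 30; tmp = -14; return -28
verdict: not equivalent; witness: a=-3, b=2, c=-3


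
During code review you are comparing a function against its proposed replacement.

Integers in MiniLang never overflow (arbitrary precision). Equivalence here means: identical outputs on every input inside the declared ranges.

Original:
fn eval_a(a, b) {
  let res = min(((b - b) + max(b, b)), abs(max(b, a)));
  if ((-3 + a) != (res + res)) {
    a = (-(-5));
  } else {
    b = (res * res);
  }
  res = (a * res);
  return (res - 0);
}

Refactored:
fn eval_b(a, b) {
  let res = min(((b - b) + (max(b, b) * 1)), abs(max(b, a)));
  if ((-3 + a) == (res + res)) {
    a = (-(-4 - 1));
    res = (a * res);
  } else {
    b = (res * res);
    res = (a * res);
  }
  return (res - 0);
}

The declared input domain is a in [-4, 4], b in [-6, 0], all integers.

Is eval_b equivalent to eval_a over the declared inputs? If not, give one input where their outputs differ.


There is a counterexample at a=-4, b=-6: -30 on one side, 24 on the other.
eval_a: res = -6; ((-3 + a) != (res + res)) -> true; a = 5; res = -30; return -30
eval_b: res = -6; ((-3 + a) == (res + res)) -> false; b = 36; res = 24; return 24
verdict: not equivalent; witness: a=-4, b=-6


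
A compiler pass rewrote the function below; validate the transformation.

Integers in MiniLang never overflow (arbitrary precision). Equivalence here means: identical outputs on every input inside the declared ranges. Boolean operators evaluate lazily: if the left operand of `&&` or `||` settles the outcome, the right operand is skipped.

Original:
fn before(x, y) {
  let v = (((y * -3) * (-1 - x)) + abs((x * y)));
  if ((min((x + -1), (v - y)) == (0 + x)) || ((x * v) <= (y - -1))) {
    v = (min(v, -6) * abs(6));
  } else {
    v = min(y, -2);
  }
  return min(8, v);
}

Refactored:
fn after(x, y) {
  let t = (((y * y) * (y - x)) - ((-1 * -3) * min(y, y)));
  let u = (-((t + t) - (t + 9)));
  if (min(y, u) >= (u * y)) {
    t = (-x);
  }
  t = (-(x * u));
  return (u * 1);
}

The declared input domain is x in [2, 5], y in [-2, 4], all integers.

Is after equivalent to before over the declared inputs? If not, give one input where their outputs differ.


Not equivalent: x=2, y=-2 separates them (-84 vs 19).
before: v becomes -14; next ((min((x + -1), (v - y)) == (0 + x)) || ((x * v) <= (y - -1))) evaluates to true; next v becomes -84; next final value -84
after: t becomes -10; next u becomes 19; next (min(y, u) >= (u * y)) evaluates to true; next t becomes -2; next t becomes -38; next final value 19
verdict: not equivalent; witness: x=2, y=-2


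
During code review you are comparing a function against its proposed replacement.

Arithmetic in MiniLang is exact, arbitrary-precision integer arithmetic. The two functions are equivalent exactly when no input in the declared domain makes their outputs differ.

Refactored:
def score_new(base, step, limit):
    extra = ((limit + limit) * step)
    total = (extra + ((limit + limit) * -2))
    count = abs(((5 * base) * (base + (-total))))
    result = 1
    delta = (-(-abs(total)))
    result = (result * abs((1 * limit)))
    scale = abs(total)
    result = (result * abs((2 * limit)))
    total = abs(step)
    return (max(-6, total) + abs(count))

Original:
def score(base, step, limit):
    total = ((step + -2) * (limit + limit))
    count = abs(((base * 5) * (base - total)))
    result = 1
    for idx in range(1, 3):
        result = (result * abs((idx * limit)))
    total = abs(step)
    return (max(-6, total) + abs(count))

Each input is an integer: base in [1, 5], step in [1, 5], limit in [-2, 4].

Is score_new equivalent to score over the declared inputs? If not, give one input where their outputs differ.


The two are interchangeable: min/max/abs usage differs; also arithmetic usage differs; also statement counts differ; also loop structure differs; also local variable names differ; also constant usage differs, and every declared input agrees.
Tracing base=1, step=2, limit=2: score: total=0, then count=5, then result=1, then (idx=1), then result=2, then (idx=2), then result=8, then total=2, then returns 7 | score_new: extra=8, then total=0, then count=5, then result=1, then delta=0, then result=2, then scale=0, then result=8, then total=2, then returns 7 — matching result 7.
Checked all 175 inputs in the declared domain: the outputs agree on every one.
verdict: equivalent


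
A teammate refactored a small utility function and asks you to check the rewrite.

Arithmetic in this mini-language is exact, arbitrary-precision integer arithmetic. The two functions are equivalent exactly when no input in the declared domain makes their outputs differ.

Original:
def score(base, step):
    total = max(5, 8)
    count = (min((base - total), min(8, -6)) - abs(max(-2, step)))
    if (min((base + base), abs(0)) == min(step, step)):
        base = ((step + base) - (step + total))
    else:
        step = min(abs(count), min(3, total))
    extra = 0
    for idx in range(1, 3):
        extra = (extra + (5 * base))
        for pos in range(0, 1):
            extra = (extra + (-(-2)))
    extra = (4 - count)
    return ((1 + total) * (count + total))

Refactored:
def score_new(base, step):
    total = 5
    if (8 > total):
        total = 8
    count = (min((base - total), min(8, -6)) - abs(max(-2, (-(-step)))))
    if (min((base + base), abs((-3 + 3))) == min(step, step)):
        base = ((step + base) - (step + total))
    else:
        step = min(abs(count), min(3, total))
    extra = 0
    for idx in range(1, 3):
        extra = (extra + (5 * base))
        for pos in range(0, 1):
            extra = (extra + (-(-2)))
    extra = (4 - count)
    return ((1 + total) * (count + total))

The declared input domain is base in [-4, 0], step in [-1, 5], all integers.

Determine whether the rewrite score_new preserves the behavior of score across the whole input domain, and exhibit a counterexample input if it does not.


The two are interchangeable: comparison usage differs; statement counts differ; constant usage differs; arithmetic usage differs; branching structure differs; min/max/abs usage differs, and every declared input agrees.
One worked example (base=-2, step=-1) — score: total becomes 8; next count becomes -11; next (min((base + base), abs(0)) == min(step, step)) evaluates to false; next step becomes 3; next extra becomes 0; next at idx=1:; next extra becomes -10; next at pos=0:; next extra becomes -8; next at idx=2:; next extra becomes -18; next at pos=0:; next extra becomes -16; next extra becomes 15; next final value -27; score_new: total becomes 5; next (8 > total) evaluates to true; next total becomes 8; next count becomes -11; next (min((base + base), abs((-3 + 3))) == min(step, step)) evaluates to false; next step becomes 3; next extra becomes 0; next at idx=1:; next extra becomes -10; next at pos=0:; next extra becomes -8; next at idx=2:; next extra becomes -18; next at pos=0:; next extra becomes -16; next extra becomes 15; next final value -27; agreement on -27.
Every one of the 35 inputs gives matching results.
verdict: equivalent


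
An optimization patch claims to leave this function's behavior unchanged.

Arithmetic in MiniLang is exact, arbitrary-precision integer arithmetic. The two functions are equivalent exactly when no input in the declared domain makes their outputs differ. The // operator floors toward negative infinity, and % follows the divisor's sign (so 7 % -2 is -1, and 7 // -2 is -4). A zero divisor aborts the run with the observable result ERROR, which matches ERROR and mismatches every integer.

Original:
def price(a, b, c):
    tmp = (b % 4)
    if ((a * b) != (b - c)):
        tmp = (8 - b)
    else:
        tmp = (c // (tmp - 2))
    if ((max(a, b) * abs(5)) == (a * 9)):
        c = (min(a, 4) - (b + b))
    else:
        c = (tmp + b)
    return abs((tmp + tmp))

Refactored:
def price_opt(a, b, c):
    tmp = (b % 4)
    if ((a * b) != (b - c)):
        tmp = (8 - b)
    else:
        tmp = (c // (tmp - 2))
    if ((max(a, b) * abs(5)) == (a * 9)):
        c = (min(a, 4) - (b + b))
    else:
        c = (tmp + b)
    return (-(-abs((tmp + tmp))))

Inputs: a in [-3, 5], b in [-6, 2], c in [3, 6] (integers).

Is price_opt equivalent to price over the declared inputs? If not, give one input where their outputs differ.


Comparing the listings, the differences include: same computation, different form.
One worked example (a=1, b=-4, c=5) — price: tmp := 0 | ((a * b) != (b - c)): true | tmp := 12 | ((max(a, b) * abs(5)) == (a * 9)): false | c := 8 | result 24; price_opt: tmp := 0 | ((a * b) != (b - c)): true | tmp := 12 | ((max(a, b) * abs(5)) == (a * 9)): false | c := 8 | result 24; agreement on 24.
An exhaustive pass over the 324 declared inputs shows identical outputs.
verdict: equivalent


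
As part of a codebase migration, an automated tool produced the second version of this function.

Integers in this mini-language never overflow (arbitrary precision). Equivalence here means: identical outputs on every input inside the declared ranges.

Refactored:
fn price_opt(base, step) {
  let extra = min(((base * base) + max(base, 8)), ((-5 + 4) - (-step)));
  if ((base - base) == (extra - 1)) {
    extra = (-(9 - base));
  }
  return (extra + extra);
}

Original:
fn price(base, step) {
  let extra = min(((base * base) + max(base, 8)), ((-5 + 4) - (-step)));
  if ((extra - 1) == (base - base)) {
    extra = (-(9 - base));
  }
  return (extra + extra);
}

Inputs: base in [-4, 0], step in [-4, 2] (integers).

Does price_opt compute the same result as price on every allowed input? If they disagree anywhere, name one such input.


Behavior is preserved: although same computation, different form, the outputs never diverge.
Spot check at base=0, step=0 — price: extra becomes -1; next ((extra - 1) == (base - base)) evaluates to false; next final value -2. price_opt: extra becomes -1; next ((base - base) == (extra - 1)) evaluates to false; next final value -2. Both give -2.
Across all 35 domain points the two functions coincide.
verdict: equivalent


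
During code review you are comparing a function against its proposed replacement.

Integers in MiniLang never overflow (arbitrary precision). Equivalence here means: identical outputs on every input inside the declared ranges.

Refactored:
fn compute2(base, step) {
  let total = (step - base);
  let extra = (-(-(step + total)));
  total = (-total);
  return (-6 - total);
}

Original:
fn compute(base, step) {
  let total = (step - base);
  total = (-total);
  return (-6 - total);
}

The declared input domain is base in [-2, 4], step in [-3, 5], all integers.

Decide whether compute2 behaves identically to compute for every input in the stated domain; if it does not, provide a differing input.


Behavior is preserved: although statement counts differ, local variable names differ, arithmetic usage differs, the outputs never diverge.
One worked example (base=-2, step=-1) — compute: total becomes 1; next total becomes -1; next final value -5; compute2: total becomes 1; next extra becomes 0; next total becomes -1; next final value -5; agreement on -5.
An exhaustive pass over the 63 declared inputs shows identical outputs.
verdict: equivalent


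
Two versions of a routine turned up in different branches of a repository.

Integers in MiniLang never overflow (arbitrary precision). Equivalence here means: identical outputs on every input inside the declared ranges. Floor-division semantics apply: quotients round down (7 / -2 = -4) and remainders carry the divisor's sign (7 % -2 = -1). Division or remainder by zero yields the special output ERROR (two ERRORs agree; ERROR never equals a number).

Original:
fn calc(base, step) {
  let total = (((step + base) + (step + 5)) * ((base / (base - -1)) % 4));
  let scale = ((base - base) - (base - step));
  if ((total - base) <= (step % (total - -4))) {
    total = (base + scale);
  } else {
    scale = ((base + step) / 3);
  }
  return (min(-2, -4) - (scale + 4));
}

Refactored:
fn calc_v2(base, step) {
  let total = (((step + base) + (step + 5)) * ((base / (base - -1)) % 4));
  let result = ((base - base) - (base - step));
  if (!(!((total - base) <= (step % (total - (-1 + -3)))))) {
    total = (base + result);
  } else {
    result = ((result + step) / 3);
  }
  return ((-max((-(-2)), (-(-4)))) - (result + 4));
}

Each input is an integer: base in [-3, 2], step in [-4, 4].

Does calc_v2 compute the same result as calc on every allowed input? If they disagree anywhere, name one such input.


These are not equivalent — on base=-3, step=-2 the outputs split (-6 vs -7).
calc: total = -2; scale = 1; ((total - base) <= (step % (total - -4))) -> false; scale = -2; return -6
calc_v2: total = -2; result = 1; (!(!((total - base) <= (step % (total - (-1 + -3)))))) -> false; result = -1; return -7
verdict: not equivalent; witness: base=-3, step=-2


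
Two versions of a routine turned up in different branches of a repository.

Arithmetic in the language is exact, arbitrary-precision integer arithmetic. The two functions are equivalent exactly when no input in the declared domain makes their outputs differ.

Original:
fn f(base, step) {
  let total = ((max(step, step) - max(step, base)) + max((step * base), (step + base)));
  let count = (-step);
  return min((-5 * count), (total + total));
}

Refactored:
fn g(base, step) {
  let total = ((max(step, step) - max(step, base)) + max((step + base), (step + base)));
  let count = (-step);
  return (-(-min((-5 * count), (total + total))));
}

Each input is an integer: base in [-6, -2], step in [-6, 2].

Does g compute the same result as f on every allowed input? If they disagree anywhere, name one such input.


These are not equivalent — on base=-6, step=-3 the outputs split (-15 vs -18).
f: total becomes 18; next count becomes 3; next final value -15
g: total becomes -9; next count becomes 3; next final value -18
verdict: not equivalent; witness: base=-6, step=-3


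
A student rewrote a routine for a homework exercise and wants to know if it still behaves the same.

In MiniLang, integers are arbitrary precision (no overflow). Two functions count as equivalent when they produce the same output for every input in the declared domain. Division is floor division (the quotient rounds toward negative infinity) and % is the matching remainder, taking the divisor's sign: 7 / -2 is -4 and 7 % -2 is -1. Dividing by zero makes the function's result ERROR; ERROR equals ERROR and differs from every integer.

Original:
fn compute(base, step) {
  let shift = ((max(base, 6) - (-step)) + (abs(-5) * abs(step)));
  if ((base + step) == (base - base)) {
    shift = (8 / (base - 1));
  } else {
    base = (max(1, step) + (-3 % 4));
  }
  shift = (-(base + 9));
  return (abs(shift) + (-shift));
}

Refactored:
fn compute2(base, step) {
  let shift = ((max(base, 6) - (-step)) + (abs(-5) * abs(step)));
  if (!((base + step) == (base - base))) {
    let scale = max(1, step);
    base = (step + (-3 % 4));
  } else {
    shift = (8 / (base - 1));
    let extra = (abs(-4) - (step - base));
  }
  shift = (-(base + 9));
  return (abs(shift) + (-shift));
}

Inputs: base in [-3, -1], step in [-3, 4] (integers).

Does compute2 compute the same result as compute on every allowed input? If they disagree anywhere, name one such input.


There is a counterexample at base=-3, step=-3: 22 on one side, 14 on the other.
compute: shift = 18; ((base + step) == (base - base)) -> false; base = 2; shift = -11; return 22
compute2: shift = 18; (!((base + step) == (base - base))) -> true; scale = 1; base = -2; shift = -7; return 14
verdict: not equivalent; witness: base=-3, step=-3


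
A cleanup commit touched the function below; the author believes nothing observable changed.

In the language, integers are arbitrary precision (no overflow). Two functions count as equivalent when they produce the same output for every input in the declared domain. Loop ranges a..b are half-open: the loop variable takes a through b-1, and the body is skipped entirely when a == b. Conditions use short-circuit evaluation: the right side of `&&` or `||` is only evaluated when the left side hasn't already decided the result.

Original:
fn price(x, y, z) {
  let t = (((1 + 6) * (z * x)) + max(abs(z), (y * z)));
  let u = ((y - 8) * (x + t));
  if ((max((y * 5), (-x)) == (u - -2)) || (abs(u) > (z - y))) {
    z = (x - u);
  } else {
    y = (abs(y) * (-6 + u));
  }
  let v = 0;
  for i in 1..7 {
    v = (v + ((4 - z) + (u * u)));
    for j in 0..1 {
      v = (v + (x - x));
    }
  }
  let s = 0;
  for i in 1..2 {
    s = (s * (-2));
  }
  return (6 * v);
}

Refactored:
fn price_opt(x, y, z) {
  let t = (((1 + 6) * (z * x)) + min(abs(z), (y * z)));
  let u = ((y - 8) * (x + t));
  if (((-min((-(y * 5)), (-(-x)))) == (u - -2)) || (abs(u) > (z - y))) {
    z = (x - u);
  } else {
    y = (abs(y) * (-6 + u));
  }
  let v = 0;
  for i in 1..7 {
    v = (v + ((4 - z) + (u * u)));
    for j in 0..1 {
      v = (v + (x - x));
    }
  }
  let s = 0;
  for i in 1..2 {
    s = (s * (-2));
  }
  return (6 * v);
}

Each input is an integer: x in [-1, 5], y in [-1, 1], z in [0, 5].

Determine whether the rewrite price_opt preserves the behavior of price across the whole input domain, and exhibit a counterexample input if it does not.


Not equivalent: x=-1, y=-1, z=1 separates them (145332 vs 239292).
price: t = -6; u = 63; ((max((y * 5), (-x)) == (u - -2)) || (abs(u) > (z - y))) -> true; z = -64; v = 0; [i=1]; v = 4037; [j=0]; v = 4037; [i=2]; v = 8074; [j=0]; v = 8074; [i=3]; v = 12111; [j=0]; v = 12111; [i=4]; v = 16148; [j=0]; v = 16148; [i=5]; v = 20185; [j=0]; v = 20185; [i=6]; v = 24222; [j=0]; v = 24222; s = 0; [i=1]; s = 0; return 145332
price_opt: t = -8; u = 81; (((-min((-(y * 5)), (-(-x)))) == (u - -2)) || (abs(u) > (z - y))) -> true; z = -82; v = 0; [i=1]; v = 6647; [j=0]; v = 6647; [i=2]; v = 13294; [j=0]; v = 13294; [i=3]; v = 19941; [j=0]; v = 19941; [i=4]; v = 26588; [j=0]; v = 26588; [i=5]; v = 33235; [j=0]; v = 33235; [i=6]; v = 39882; [j=0]; v = 39882; s = 0; [i=1]; s = 0; return 239292
verdict: not equivalent; witness: x=-1, y=-1, z=1


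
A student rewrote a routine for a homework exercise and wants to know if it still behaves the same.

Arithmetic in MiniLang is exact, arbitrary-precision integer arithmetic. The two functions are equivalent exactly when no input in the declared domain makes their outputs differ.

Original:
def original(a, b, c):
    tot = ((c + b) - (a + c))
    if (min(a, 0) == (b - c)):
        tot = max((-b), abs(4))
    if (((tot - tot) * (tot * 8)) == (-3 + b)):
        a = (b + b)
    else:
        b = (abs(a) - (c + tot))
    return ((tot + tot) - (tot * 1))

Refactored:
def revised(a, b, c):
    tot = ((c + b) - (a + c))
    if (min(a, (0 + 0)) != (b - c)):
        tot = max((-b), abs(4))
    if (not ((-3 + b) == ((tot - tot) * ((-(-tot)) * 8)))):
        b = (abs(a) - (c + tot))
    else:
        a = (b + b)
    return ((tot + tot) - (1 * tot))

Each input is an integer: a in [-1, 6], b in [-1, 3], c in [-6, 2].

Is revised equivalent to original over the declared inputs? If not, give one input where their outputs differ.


Input a=-1, b=-1, c=-6: 0 from original versus 4 from revised.
verdict: not equivalent; witness: a=-1, b=-1, c=-6


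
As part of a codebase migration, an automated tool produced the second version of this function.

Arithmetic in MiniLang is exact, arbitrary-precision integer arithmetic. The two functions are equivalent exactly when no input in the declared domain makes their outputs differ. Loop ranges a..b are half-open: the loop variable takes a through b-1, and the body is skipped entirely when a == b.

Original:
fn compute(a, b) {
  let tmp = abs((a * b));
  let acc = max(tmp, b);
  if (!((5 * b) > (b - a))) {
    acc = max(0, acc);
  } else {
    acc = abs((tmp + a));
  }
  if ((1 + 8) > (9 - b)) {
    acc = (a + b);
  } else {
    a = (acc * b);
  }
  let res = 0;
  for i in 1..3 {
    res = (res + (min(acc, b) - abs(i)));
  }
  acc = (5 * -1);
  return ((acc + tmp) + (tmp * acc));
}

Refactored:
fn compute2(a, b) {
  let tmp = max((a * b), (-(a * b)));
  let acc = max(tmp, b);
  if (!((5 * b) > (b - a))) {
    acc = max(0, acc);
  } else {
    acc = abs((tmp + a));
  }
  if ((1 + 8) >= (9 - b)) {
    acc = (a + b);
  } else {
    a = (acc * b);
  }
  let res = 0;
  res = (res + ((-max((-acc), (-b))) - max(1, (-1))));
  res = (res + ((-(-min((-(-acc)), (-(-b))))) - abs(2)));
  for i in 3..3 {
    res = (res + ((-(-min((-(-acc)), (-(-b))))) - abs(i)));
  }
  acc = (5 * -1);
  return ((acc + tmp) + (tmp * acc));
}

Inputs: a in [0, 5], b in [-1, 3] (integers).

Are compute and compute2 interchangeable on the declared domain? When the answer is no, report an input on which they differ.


The suspicious edit (`((1 + 8) > (9 - b))` became `((1 + 8) >= (9 - b))`) never changes the result for any input inside the declared domain.
As a probe, take a=4, b=1: compute runs tmp becomes 4; next acc becomes 4; next (!((5 * b) > (b - a))) evaluates to false; next acc becomes 8; next ((1 + 8) > (9 - b)) evaluates to true; next acc becomes 5; next res becomes 0; next at i=1:; next res becomes 0; next at i=2:; next res becomes -1; next acc becomes -5; next final value -21; compute2 runs tmp becomes 4; next acc becomes 4; next (!((5 * b) > (b - a))) evaluates to false; next acc becomes 8; next ((1 + 8) >= (9 - b)) evaluates to true; next acc becomes 5; next res becomes 0; next res becomes 0; next res becomes -1; next i never enters its loop body; next acc becomes -5; next final value -21; both end at -21.
Every one of the 30 inputs gives matching results.
verdict: equivalent


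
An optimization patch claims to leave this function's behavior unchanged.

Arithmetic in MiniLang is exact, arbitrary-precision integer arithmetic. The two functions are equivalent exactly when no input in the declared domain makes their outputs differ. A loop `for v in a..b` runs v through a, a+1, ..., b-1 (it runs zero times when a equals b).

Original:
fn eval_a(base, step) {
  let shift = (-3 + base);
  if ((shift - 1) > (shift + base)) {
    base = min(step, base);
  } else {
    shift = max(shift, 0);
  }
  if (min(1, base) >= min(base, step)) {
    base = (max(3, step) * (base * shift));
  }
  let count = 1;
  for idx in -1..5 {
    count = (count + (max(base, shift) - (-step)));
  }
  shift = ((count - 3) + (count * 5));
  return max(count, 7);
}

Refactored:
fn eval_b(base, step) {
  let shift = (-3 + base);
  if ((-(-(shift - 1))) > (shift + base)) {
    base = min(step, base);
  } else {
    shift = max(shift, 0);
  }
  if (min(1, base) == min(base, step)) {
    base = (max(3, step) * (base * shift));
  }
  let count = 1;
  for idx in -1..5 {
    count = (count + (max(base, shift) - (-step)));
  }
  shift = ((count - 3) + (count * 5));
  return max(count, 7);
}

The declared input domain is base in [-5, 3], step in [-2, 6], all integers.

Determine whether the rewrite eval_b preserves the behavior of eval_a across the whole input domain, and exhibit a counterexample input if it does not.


Run the pair on base=2, step=0.
eval_a: shift = -1; ((shift - 1) > (shift + base)) -> false; shift = 0; (min(1, base) >= min(base, step)) -> true; base = 0; count = 1; [idx=-1]; count = 1; [idx=0]; count = 1; [idx=1]; count = 1; [idx=2]; count = 1; [idx=3]; count = 1; [idx=4]; count = 1; shift = 3; return 7
eval_b: shift = -1; ((-(-(shift - 1))) > (shift + base)) -> false; shift = 0; (min(1, base) == min(base, step)) -> false; count = 1; [idx=-1]; count = 3; [idx=0]; count = 5; [idx=1]; count = 7; [idx=2]; count = 9; [idx=3]; count = 11; [idx=4]; count = 13; shift = 75; return 13
7 and 13 differ, so these are not the same function on this domain.
verdict: not equivalent; witness: base=2, step=0
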